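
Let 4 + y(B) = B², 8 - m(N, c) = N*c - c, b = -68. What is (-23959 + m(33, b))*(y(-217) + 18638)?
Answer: -1431118325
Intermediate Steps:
m(N, c) = 8 + c - N*c (m(N, c) = 8 - (N*c - c) = 8 - (-c + N*c) = 8 + (c - N*c) = 8 + c - N*c)
y(B) = -4 + B²
(-23959 + m(33, b))*(y(-217) + 18638) = (-23959 + (8 - 68 - 1*33*(-68)))*((-4 + (-217)²) + 18638) = (-23959 + (8 - 68 + 2244))*((-4 + 47089) + 18638) = (-23959 + 2184)*(47085 + 18638) = -21775*65723 = -1431118325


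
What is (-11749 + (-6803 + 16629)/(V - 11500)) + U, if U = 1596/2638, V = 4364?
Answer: -55296682791/4706192 ≈ -11750.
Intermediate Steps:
U = 798/1319 (U = 1596*(1/2638) = 798/1319 ≈ 0.60500)
(-11749 + (-6803 + 16629)/(V - 11500)) + U = (-11749 + (-6803 + 16629)/(4364 - 11500)) + 798/1319 = (-11749 + 9826/(-7136)) + 798/1319 = (-11749 + 9826*(-1/7136)) + 798/1319 = (-11749 - 4913/3568) + 798/1319 = -41925345/3568 + 798/1319 = -55296682791/4706192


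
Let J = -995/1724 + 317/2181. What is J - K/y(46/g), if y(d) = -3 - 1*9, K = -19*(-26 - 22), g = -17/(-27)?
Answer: 284139757/3760044 ≈ 75.568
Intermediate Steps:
g = 17/27 (g = -17*(-1/27) = 17/27 ≈ 0.62963)
K = 912 (K = -19*(-48) = 912)
J = -1623587/3760044 (J = -995*1/1724 + 317*(1/2181) = -995/1724 + 317/2181 = -1623587/3760044 ≈ -0.43180)
y(d) = -12 (y(d) = -3 - 9 = -12)
J - K/y(46/g) = -1623587/3760044 - 912/(-12) = -1623587/3760044 - 912*(-1)/12 = -1623587/3760044 - 1*(-76) = -1623587/3760044 + 76 = 284139757/3760044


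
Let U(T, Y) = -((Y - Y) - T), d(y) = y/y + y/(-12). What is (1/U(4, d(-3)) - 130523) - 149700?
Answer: -1120891/4 ≈ -2.8022e+5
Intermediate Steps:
d(y) = 1 - y/12 (d(y) = 1 + y*(-1/12) = 1 - y/12)
U(T, Y) = T (U(T, Y) = -(0 - T) = -(-1)*T = T)
(1/U(4, d(-3)) - 130523) - 149700 = (1/4 - 130523) - 149700 = (¼ - 130523) - 149700 = -522091/4 - 149700 = -1120891/4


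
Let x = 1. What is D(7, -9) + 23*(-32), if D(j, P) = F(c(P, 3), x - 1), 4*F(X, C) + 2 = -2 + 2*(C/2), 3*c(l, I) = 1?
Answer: -737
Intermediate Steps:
c(l, I) = ⅓ (c(l, I) = (⅓)*1 = ⅓)
F(X, C) = -1 + C/4 (F(X, C) = -½ + (-2 + 2*(C/2))/4 = -½ + (-2 + C)/4 = -½ + (-½ + C/4) = -1 + C/4)
D(j, P) = -1 (D(j, P) = -1 + (1 - 1)/4 = -1 + (¼)*0 = -1 + 0 = -1)
D(7, -9) + 23*(-32) = -1 + 23*(-32) = -1 - 736 = -737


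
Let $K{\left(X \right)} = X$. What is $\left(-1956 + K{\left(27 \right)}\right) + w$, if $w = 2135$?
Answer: $206$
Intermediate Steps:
$\left(-1956 + K{\left(27 \right)}\right) + w = \left(-1956 + 27\right) + 2135 = -1929 + 2135 = 206$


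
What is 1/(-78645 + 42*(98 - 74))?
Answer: -1/77637 ≈ -1.2880e-5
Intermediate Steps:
1/(-78645 + 42*(98 - 74)) = 1/(-78645 + 42*24) = 1/(-78645 + 1008) = 1/(-77637) = -1/77637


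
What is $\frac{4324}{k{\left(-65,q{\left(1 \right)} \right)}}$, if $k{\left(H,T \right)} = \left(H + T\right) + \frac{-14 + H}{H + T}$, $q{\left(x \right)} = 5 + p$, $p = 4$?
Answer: $- \frac{242144}{3057} \approx -79.21$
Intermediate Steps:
$q{\left(x \right)} = 9$ ($q{\left(x \right)} = 5 + 4 = 9$)
$k{\left(H,T \right)} = H + T + \frac{-14 + H}{H + T}$ ($k{\left(H,T \right)} = \left(H + T\right) + \frac{-14 + H}{H + T} = H + T + \frac{-14 + H}{H + T}$)
$\frac{4324}{k{\left(-65,q{\left(1 \right)} \right)}} = \frac{4324}{\frac{1}{-65 + 9} \left(-14 - 65 + \left(-65\right)^{2} + 9^{2} + 2 \left(-65\right) 9\right)} = \frac{4324}{\frac{1}{-56} \left(-14 - 65 + 4225 + 81 - 1170\right)} = \frac{4324}{\left(- \frac{1}{56}\right) 3057} = \frac{4324}{- \frac{3057}{56}} = 4324 \left(- \frac{56}{3057}\right) = - \frac{242144}{3057}$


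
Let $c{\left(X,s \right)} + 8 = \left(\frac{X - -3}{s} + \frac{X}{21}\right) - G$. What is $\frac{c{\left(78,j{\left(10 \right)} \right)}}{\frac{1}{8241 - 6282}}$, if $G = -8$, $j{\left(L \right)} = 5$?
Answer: $\frac{1365423}{35} \approx 39012.0$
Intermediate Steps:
$c{\left(X,s \right)} = \frac{X}{21} + \frac{3 + X}{s}$ ($c{\left(X,s \right)} = -8 - \left(-8 - \frac{X}{21} - \frac{X - -3}{s}\right) = -8 + \left(\left(\frac{X + 3}{s} + X \frac{1}{21}\right) + 8\right) = -8 + \left(\left(\frac{3 + X}{s} + \frac{X}{21}\right) + 8\right) = -8 + \left(\left(\frac{X}{21} + \frac{3 + X}{s}\right) + 8\right) = -8 + \left(8 + \frac{X}{21} + \frac{3 + X}{s}\right) = \frac{X}{21} + \frac{3 + X}{s}$)
$\frac{c{\left(78,j{\left(10 \right)} \right)}}{\frac{1}{8241 - 6282}} = \frac{\frac{1}{5} \left(3 + 78 + \frac{1}{21} \cdot 78 \cdot 5\right)}{\frac{1}{8241 - 6282}} = \frac{\frac{1}{5} \left(3 + 78 + \frac{130}{7}\right)}{\frac{1}{1959}} = \frac{1}{5} \cdot \frac{697}{7} \frac{1}{\frac{1}{1959}} = \frac{697}{35} \cdot 1959 = \frac{1365423}{35}$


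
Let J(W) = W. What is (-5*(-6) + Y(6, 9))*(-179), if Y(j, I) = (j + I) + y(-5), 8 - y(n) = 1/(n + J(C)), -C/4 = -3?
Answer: -66230/7 ≈ -9461.4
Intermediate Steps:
C = 12 (C = -4*(-3) = 12)
y(n) = 8 - 1/(12 + n) (y(n) = 8 - 1/(n + 12) = 8 - 1/(12 + n))
Y(j, I) = 55/7 + I + j (Y(j, I) = (j + I) + (95 + 8*(-5))/(12 - 5) = (I + j) + (95 - 40)/7 = (I + j) + (⅐)*55 = (I + j) + 55/7 = 55/7 + I + j)
(-5*(-6) + Y(6, 9))*(-179) = (-5*(-6) + (55/7 + 9 + 6))*(-179) = (30 + 160/7)*(-179) = (370/7)*(-179) = -66230/7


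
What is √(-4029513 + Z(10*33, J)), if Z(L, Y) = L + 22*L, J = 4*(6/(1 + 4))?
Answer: I*√4021923 ≈ 2005.5*I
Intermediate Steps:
J = 24/5 (J = 4*(6/5) = 24/5 ≈ 4.8000)
Z(L, Y) = 23*L
√(-4029513 + Z(10*33, J)) = √(-4029513 + 23*(10*33)) = √(-4029513 + 23*330) = √(-4029513 + 7590) = √(-4021923) = I*√4021923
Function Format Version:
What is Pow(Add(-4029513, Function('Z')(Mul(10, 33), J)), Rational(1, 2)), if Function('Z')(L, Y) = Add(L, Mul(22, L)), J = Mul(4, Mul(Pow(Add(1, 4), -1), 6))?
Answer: Mul(I, Pow(4021923, Rational(1, 2))) ≈ Mul(2005.5, I)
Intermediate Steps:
J = Rational(24, 5) (J = Mul(4, Mul(Pow(5, -1), 6)) = Mul(4, Mul(Rational(1, 5), 6)) = Mul(4, Rational(6, 5)) = Rational(24, 5) ≈ 4.8000)
Function('Z')(L, Y) = Mul(23, L)
Pow(Add(-4029513, Function('Z')(Mul(10, 33), J)), Rational(1, 2)) = Pow(Add(-4029513, Mul(23, Mul(10, 33))), Rational(1, 2)) = Pow(Add(-4029513, Mul(23, 330)), Rational(1, 2)) = Pow(Add(-4029513, 7590), Rational(1, 2)) = Pow(-4021923, Rational(1, 2)) = Mul(I, Pow(4021923, Rational(1, 2)))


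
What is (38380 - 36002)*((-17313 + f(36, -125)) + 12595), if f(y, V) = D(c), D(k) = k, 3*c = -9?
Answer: -11226538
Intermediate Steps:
c = -3 (c = (1/3)*(-9) = -3)
f(y, V) = -3
(38380 - 36002)*((-17313 + f(36, -125)) + 12595) = (38380 - 36002)*((-17313 - 3) + 12595) = 2378*(-17316 + 12595) = 2378*(-4721) = -11226538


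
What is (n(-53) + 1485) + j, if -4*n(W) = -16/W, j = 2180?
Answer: 194241/53 ≈ 3664.9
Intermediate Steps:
n(W) = 4/W (n(W) = -(-4)/W = 4/W)
(n(-53) + 1485) + j = (4/(-53) + 1485) + 2180 = (4*(-1/53) + 1485) + 2180 = (-4/53 + 1485) + 2180 = 78701/53 + 2180 = 194241/53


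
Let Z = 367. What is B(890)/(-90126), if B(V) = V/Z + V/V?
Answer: -419/11025414 ≈ -3.8003e-5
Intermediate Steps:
B(V) = 1 + V/367 (B(V) = V/367 + V/V = V*(1/367) + 1 = V/367 + 1 = 1 + V/367)
B(890)/(-90126) = (1 + (1/367)*890)/(-90126) = (1 + 890/367)*(-1/90126) = (1257/367)*(-1/90126) = -419/11025414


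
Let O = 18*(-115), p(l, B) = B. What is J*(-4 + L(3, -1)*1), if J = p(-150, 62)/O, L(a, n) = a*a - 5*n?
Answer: -62/207 ≈ -0.29952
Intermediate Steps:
L(a, n) = a**2 - 5*n
O = -2070
J = -31/1035 (J = 62/(-2070) = 62*(-1/2070) = -31/1035 ≈ -0.029952)
J*(-4 + L(3, -1)*1) = -31*(-4 + (3**2 - 5*(-1))*1)/1035 = -31*(-4 + (9 + 5)*1)/1035 = -31*(-4 + 14*1)/1035 = -31*(-4 + 14)/1035 = -31/1035*10 = -62/207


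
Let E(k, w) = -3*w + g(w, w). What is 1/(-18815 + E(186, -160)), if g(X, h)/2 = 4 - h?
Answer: -1/18007 ≈ -5.5534e-5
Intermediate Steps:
g(X, h) = 8 - 2*h (g(X, h) = 2*(4 - h) = 8 - 2*h)
E(k, w) = 8 - 5*w (E(k, w) = -3*w + (8 - 2*w) = 8 - 5*w)
1/(-18815 + E(186, -160)) = 1/(-18815 + (8 - 5*(-160))) = 1/(-18815 + (8 + 800)) = 1/(-18815 + 808) = 1/(-18007) = -1/18007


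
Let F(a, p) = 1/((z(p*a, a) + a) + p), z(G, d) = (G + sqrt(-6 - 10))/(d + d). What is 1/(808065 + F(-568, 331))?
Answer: 333192374615501/269241091533641615461 - 284*I/269241091533641615461 ≈ 1.2375e-6 - 1.0548e-18*I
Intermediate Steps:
z(G, d) = (G + 4*I)/(2*d) (z(G, d) = (G + sqrt(-16))/((2*d)) = (G + 4*I)*(1/(2*d)) = (G + 4*I)/(2*d))
F(a, p) = 1/(a + p + (4*I + a*p)/(2*a)) (F(a, p) = 1/(((p*a + 4*I)/(2*a) + a) + p) = 1/(((a*p + 4*I)/(2*a) + a) + p) = 1/(((4*I + a*p)/(2*a) + a) + p) = 1/((a + (4*I + a*p)/(2*a)) + p) = 1/(a + p + (4*I + a*p)/(2*a)))
1/(808065 + F(-568, 331)) = 1/(808065 + 2*(-568)/(4*I - 568*331 + 2*(-568)*(-568 + 331))) = 1/(808065 + 2*(-568)/(4*I - 188008 + 2*(-568)*(-237))) = 1/(808065 + 2*(-568)/(4*I - 188008 + 269232)) = 1/(808065 + 2*(-568)/(81224 + 4*I)) = 1/(808065 + 2*(-568)*((81224 - 4*I)/6597338192)) = 1/(808065 + (-5766904/412333637 + 284*I/412333637)) = 1/(333192374615501/412333637 + 284*I/412333637) = 412333637*(333192374615501/412333637 - 284*I/412333637)/269241091533641615461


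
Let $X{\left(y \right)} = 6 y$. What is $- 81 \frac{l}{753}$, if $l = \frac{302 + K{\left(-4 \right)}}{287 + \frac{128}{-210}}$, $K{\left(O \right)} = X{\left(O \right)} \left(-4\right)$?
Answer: $- \frac{1128330}{7547821} \approx -0.14949$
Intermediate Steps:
$K{\left(O \right)} = - 24 O$ ($K{\left(O \right)} = 6 O \left(-4\right) = - 24 O$)
$l = \frac{41790}{30071}$ ($l = \frac{302 - -96}{287 + \frac{128}{-210}} = \frac{302 + 96}{287 + 128 \left(- \frac{1}{210}\right)} = \frac{398}{287 - \frac{64}{105}} = \frac{398}{\frac{30071}{105}} = 398 \cdot \frac{105}{30071} = \frac{41790}{30071} \approx 1.3897$)
$- 81 \frac{l}{753} = - 81 \frac{41790}{30071 \cdot 753} = - 81 \cdot \frac{41790}{30071} \cdot \frac{1}{753} = \left(-81\right) \frac{13930}{7547821} = - \frac{1128330}{7547821}$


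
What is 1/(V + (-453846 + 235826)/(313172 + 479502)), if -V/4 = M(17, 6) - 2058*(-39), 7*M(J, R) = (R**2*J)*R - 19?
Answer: -2774359/896494447546 ≈ -3.0947e-6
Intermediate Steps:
M(J, R) = -19/7 + J*R**3/7 (M(J, R) = ((R**2*J)*R - 19)/7 = ((J*R**2)*R - 19)/7 = (J*R**3 - 19)/7 = (-19 + J*R**3)/7 = -19/7 + J*R**3/7)
V = -2261948/7 (V = -4*((-19/7 + (1/7)*17*6**3) - 2058*(-39)) = -4*((-19/7 + (1/7)*17*216) - 294*(-273)) = -4*((-19/7 + 3672/7) + 80262) = -4*(3653/7 + 80262) = -4*565487/7 = -2261948/7 ≈ -3.2314e+5)
1/(V + (-453846 + 235826)/(313172 + 479502)) = 1/(-2261948/7 + (-453846 + 235826)/(313172 + 479502)) = 1/(-2261948/7 - 218020/792674) = 1/(-2261948/7 - 218020*1/792674) = 1/(-2261948/7 - 109010/396337) = 1/(-896494447546/2774359) = -2774359/896494447546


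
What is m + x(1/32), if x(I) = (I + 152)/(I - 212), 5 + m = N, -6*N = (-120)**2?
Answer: -2331140/969 ≈ -2405.7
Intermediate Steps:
N = -2400 (N = -1/6*(-120)**2 = -1/6*14400 = -2400)
m = -2405 (m = -5 - 2400 = -2405)
x(I) = (152 + I)/(-212 + I)
m + x(1/32) = -2405 + (152 + 1/32)/(-212 + 1/32) = -2405 + (4865/32)/(-6783/32) = -2405 - 32/6783*4865/32 = -2405 - 695/969 = -2331140/969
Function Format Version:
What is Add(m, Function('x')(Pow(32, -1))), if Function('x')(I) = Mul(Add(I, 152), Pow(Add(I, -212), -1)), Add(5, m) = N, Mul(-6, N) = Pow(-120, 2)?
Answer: Rational(-2331140, 969) ≈ -2405.7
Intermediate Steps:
N = -2400 (N = Mul(Rational(-1, 6), Pow(-120, 2)) = Mul(Rational(-1, 6), 14400) = -2400)
m = -2405 (m = Add(-5, -2400) = -2405)
Function('x')(I) = Mul(Pow(Add(-212, I), -1), Add(152, I)) (Function('x')(I) = Mul(Add(152, I), Pow(Add(-212, I), -1)) = Mul(Pow(Add(-212, I), -1), Add(152, I)))
Add(m, Function('x')(Pow(32, -1))) = Add(-2405, Mul(Pow(Add(-212, Pow(32, -1)), -1), Add(152, Pow(32, -1)))) = Add(-2405, Mul(Pow(Add(-212, Rational(1, 32)), -1), Add(152, Rational(1, 32)))) = Add(-2405, Mul(Pow(Rational(-6783, 32), -1), Rational(4865, 32))) = Add(-2405, Mul(Rational(-32, 6783), Rational(4865, 32))) = Add(-2405, Rational(-695, 969)) = Rational(-2331140, 969)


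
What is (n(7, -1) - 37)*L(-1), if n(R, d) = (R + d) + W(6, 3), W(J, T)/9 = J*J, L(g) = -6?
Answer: -1758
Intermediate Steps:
W(J, T) = 9*J**2 (W(J, T) = 9*(J*J) = 9*J**2)
n(R, d) = 324 + R + d (n(R, d) = (R + d) + 9*6**2 = (R + d) + 9*36 = (R + d) + 324 = 324 + R + d)
(n(7, -1) - 37)*L(-1) = ((324 + 7 - 1) - 37)*(-6) = (330 - 37)*(-6) = 293*(-6) = -1758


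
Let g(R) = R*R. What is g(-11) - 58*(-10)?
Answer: 701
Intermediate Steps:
g(R) = R²
g(-11) - 58*(-10) = (-11)² - 58*(-10) = 121 + 580 = 701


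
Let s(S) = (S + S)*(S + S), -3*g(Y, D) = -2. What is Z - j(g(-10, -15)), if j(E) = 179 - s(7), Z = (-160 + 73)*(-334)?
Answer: 29075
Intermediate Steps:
g(Y, D) = ⅔ (g(Y, D) = -⅓*(-2) = ⅔)
s(S) = 4*S² (s(S) = (2*S)*(2*S) = 4*S²)
Z = 29058 (Z = -87*(-334) = 29058)
j(E) = -17 (j(E) = 179 - 4*7² = 179 - 4*49 = 179 - 1*196 = 179 - 196 = -17)
Z - j(g(-10, -15)) = 29058 - 1*(-17) = 29058 + 17 = 29075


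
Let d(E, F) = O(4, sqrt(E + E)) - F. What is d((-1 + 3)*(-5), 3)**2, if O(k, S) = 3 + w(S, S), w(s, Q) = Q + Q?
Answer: -80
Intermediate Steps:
w(s, Q) = 2*Q
O(k, S) = 3 + 2*S
d(E, F) = 3 - F + 2*sqrt(2)*sqrt(E) (d(E, F) = (3 + 2*sqrt(E + E)) - F = (3 + 2*sqrt(2*E)) - F = (3 + 2*(sqrt(2)*sqrt(E))) - F = (3 + 2*sqrt(2)*sqrt(E)) - F = 3 - F + 2*sqrt(2)*sqrt(E))
d((-1 + 3)*(-5), 3)**2 = (3 - 1*3 + 2*sqrt(2)*sqrt((-1 + 3)*(-5)))**2 = (3 - 3 + 2*sqrt(2)*sqrt(2*(-5)))**2 = (3 - 3 + 2*sqrt(2)*sqrt(-10))**2 = (3 - 3 + 2*sqrt(2)*(I*sqrt(10)))**2 = (3 - 3 + 4*I*sqrt(5))**2 = (4*I*sqrt(5))**2 = -80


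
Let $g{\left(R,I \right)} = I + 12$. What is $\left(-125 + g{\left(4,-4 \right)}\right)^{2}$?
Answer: $13689$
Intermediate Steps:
$g{\left(R,I \right)} = 12 + I$
$\left(-125 + g{\left(4,-4 \right)}\right)^{2} = \left(-125 + \left(12 - 4\right)\right)^{2} = \left(-125 + 8\right)^{2} = \left(-117\right)^{2} = 13689$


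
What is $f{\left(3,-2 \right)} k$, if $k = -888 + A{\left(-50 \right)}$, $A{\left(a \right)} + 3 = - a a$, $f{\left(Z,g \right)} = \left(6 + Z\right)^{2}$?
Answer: $-274671$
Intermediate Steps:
$A{\left(a \right)} = -3 - a^{2}$ ($A{\left(a \right)} = -3 + - a a = -3 - a^{2}$)
$k = -3391$ ($k = -888 - 2503 = -3391$)
$f{\left(3,-2 \right)} k = \left(6 + 3\right)^{2} \left(-3391\right) = 9^{2} \left(-3391\right) = 81 \left(-3391\right) = -274671$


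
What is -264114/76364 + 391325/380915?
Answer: -7072184201/2908819306 ≈ -2.4313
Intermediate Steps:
-264114/76364 + 391325/380915 = -264114*1/76364 + 391325*(1/380915) = -132057/38182 + 78265/76183 = -7072184201/2908819306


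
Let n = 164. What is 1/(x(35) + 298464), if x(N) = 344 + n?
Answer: 1/298972 ≈ 3.3448e-6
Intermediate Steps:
x(N) = 508 (x(N) = 344 + 164 = 508)
1/(x(35) + 298464) = 1/(508 + 298464) = 1/298972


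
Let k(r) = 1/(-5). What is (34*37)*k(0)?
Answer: -1258/5 ≈ -251.60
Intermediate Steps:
k(r) = -1/5
(34*37)*k(0) = (34*37)*(-1/5) = 1258*(-1/5) = -1258/5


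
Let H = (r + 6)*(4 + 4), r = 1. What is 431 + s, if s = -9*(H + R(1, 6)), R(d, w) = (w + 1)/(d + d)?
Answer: -209/2 ≈ -104.50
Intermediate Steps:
H = 56 (H = (1 + 6)*(4 + 4) = 7*8 = 56)
R(d, w) = (1 + w)/(2*d) (R(d, w) = (1 + w)/((2*d)) = (1 + w)*(1/(2*d)) = (1 + w)/(2*d))
s = -1071/2 (s = -9*(56 + (½)*(1 + 6)/1) = -9*(56 + (½)*1*7) = -9*(56 + 7/2) = -9*119/2 = -1071/2 ≈ -535.50)
431 + s = 431 - 1071/2 = -209/2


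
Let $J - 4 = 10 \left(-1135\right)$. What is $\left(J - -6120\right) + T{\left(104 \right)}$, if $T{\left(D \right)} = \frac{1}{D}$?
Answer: $- \frac{543503}{104} \approx -5226.0$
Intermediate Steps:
$J = -11346$ ($J = 4 + 10 \left(-1135\right) = 4 - 11350 = -11346$)
$\left(J - -6120\right) + T{\left(104 \right)} = \left(-11346 - -6120\right) + \frac{1}{104} = \left(-11346 + 6120\right) + \frac{1}{104} = -5226 + \frac{1}{104} = - \frac{543503}{104}$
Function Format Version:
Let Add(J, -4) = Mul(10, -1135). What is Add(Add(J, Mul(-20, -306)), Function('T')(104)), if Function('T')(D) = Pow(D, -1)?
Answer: Rational(-543503, 104) ≈ -5226.0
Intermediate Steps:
J = -11346 (J = Add(4, Mul(10, -1135)) = Add(4, -11350) = -11346)
Add(Add(J, Mul(-20, -306)), Function('T')(104)) = Add(Add(-11346, Mul(-20, -306)), Pow(104, -1)) = Add(Add(-11346, 6120), Rational(1, 104)) = Add(-5226, Rational(1, 104)) = Rational(-543503, 104)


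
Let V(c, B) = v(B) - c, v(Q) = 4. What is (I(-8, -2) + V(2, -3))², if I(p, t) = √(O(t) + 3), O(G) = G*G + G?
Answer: (2 + √5)² ≈ 17.944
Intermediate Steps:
O(G) = G + G² (O(G) = G² + G = G + G²)
I(p, t) = √(3 + t*(1 + t)) (I(p, t) = √(t*(1 + t) + 3) = √(3 + t*(1 + t)))
V(c, B) = 4 - c
(I(-8, -2) + V(2, -3))² = (√(3 - 2*(1 - 2)) + (4 - 1*2))² = (√(3 - 2*(-1)) + (4 - 2))² = (√(3 + 2) + 2)² = (√5 + 2)² = (2 + √5)²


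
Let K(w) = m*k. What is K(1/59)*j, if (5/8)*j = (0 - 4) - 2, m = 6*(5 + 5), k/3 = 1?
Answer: -1728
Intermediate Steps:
k = 3 (k = 3*1 = 3)
m = 60 (m = 6*10 = 60)
j = -48/5 (j = 8*((0 - 4) - 2)/5 = 8*(-4 - 2)/5 = (8/5)*(-6) = -48/5 ≈ -9.6000)
K(w) = 180 (K(w) = 60*3 = 180)
K(1/59)*j = 180*(-48/5) = -1728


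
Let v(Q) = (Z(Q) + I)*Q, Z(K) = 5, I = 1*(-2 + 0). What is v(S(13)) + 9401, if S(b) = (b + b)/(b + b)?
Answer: 9404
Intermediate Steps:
I = -2 (I = 1*(-2) = -2)
S(b) = 1 (S(b) = (2*b)/((2*b)) = (2*b)*(1/(2*b)) = 1)
v(Q) = 3*Q (v(Q) = (5 - 2)*Q = 3*Q)
v(S(13)) + 9401 = 3*1 + 9401 = 3 + 9401 = 9404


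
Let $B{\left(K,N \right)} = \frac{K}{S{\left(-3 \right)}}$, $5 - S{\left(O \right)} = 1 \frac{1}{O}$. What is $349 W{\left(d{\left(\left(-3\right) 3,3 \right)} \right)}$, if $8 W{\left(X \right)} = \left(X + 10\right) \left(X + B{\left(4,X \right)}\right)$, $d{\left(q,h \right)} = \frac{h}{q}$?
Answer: $\frac{50605}{288} \approx 175.71$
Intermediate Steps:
$S{\left(O \right)} = 5 - \frac{1}{O}$ ($S{\left(O \right)} = 5 - 1 \frac{1}{O} = 5 - \frac{1}{O}$)
$B{\left(K,N \right)} = \frac{3 K}{16}$ ($B{\left(K,N \right)} = \frac{K}{5 - \frac{1}{-3}} = \frac{K}{5 - - \frac{1}{3}} = \frac{K}{5 + \frac{1}{3}} = \frac{K}{\frac{16}{3}} = K \frac{3}{16} = \frac{3 K}{16}$)
$W{\left(X \right)} = \frac{\left(10 + X\right) \left(\frac{3}{4} + X\right)}{8}$ ($W{\left(X \right)} = \frac{\left(X + 10\right) \left(X + \frac{3}{16} \cdot 4\right)}{8} = \frac{\left(10 + X\right) \left(X + \frac{3}{4}\right)}{8} = \frac{\left(10 + X\right) \left(\frac{3}{4} + X\right)}{8}$)
$349 W{\left(d{\left(\left(-3\right) 3,3 \right)} \right)} = 349 \left(\frac{15}{16} + \frac{\left(\frac{3}{\left(-3\right) 3}\right)^{2}}{8} + \frac{43 \frac{3}{\left(-3\right) 3}}{32}\right) = 349 \left(\frac{15}{16} + \frac{\left(\frac{3}{-9}\right)^{2}}{8} + \frac{43 \frac{3}{-9}}{32}\right) = 349 \left(\frac{15}{16} + \frac{\left(3 \left(- \frac{1}{9}\right)\right)^{2}}{8} + \frac{43 \cdot 3 \left(- \frac{1}{9}\right)}{32}\right) = 349 \left(\frac{15}{16} + \frac{\left(- \frac{1}{3}\right)^{2}}{8} + \frac{43}{32} \left(- \frac{1}{3}\right)\right) = 349 \left(\frac{15}{16} + \frac{1}{8} \cdot \frac{1}{9} - \frac{43}{96}\right) = 349 \left(\frac{15}{16} + \frac{1}{72} - \frac{43}{96}\right) = 349 \cdot \frac{145}{288} = \frac{50605}{288}$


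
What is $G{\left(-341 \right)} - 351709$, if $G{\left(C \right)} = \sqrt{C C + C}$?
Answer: $-351709 + 2 \sqrt{28985} \approx -3.5137 \cdot 10^{5}$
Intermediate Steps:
$G{\left(C \right)} = \sqrt{C + C^{2}}$ ($G{\left(C \right)} = \sqrt{C^{2} + C} = \sqrt{C + C^{2}}$)
$G{\left(-341 \right)} - 351709 = \sqrt{- 341 \left(1 - 341\right)} - 351709 = \sqrt{\left(-341\right) \left(-340\right)} - 351709 = \sqrt{115940} - 351709 = 2 \sqrt{28985} - 351709 = -351709 + 2 \sqrt{28985}$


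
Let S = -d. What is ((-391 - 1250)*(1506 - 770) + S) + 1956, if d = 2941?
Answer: -1208761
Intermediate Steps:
S = -2941 (S = -1*2941 = -2941)
((-391 - 1250)*(1506 - 770) + S) + 1956 = ((-391 - 1250)*(1506 - 770) - 2941) + 1956 = (-1641*736 - 2941) + 1956 = (-1207776 - 2941) + 1956 = -1210717 + 1956 = -1208761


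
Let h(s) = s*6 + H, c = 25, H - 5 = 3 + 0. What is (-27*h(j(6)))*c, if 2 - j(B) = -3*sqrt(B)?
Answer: -13500 - 12150*sqrt(6) ≈ -43261.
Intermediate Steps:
H = 8 (H = 5 + (3 + 0) = 5 + 3 = 8)
j(B) = 2 + 3*sqrt(B) (j(B) = 2 - (-3)*sqrt(B) = 2 + 3*sqrt(B))
h(s) = 8 + 6*s (h(s) = s*6 + 8 = 6*s + 8 = 8 + 6*s)
(-27*h(j(6)))*c = -27*(8 + 6*(2 + 3*sqrt(6)))*25 = -27*(8 + (12 + 18*sqrt(6)))*25 = -27*(20 + 18*sqrt(6))*25 = (-540 - 486*sqrt(6))*25 = -13500 - 12150*sqrt(6)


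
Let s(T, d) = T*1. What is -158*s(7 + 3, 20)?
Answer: -1580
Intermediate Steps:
s(T, d) = T
-158*s(7 + 3, 20) = -158*(7 + 3) = -158*10 = -1580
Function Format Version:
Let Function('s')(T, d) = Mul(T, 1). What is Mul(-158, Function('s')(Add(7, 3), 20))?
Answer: -1580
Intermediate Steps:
Function('s')(T, d) = T
Mul(-158, Function('s')(Add(7, 3), 20)) = Mul(-158, Add(7, 3)) = Mul(-158, 10) = -1580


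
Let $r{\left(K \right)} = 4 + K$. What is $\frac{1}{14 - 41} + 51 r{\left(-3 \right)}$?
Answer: $\frac{1376}{27} \approx 50.963$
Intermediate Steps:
$\frac{1}{14 - 41} + 51 r{\left(-3 \right)} = \frac{1}{14 - 41} + 51 \left(4 - 3\right) = \frac{1}{-27} + 51 \cdot 1 = - \frac{1}{27} + 51 = \frac{1376}{27}$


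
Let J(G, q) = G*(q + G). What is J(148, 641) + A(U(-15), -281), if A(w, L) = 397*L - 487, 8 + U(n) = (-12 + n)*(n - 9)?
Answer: 4728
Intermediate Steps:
U(n) = -8 + (-12 + n)*(-9 + n) (U(n) = -8 + (-12 + n)*(n - 9) = -8 + (-12 + n)*(-9 + n))
J(G, q) = G*(G + q)
A(w, L) = -487 + 397*L
J(148, 641) + A(U(-15), -281) = 148*(148 + 641) + (-487 + 397*(-281)) = 148*789 + (-487 - 111557) = 116772 - 112044 = 4728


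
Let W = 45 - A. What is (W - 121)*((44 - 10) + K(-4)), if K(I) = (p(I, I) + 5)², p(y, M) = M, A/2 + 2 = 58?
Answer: -6580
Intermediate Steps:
A = 112 (A = -4 + 2*58 = -4 + 116 = 112)
K(I) = (5 + I)² (K(I) = (I + 5)² = (5 + I)²)
W = -67 (W = 45 - 1*112 = 45 - 112 = -67)
(W - 121)*((44 - 10) + K(-4)) = (-67 - 121)*((44 - 10) + (5 - 4)²) = -188*(34 + 1²) = -188*(34 + 1) = -188*35 = -6580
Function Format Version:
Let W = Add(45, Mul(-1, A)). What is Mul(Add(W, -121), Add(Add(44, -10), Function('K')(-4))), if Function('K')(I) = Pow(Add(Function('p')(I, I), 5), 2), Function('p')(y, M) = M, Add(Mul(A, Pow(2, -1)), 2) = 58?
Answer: -6580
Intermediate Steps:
A = 112 (A = Add(-4, Mul(2, 58)) = Add(-4, 116) = 112)
Function('K')(I) = Pow(Add(5, I), 2) (Function('K')(I) = Pow(Add(I, 5), 2) = Pow(Add(5, I), 2))
W = -67 (W = Add(45, Mul(-1, 112)) = Add(45, -112) = -67)
Mul(Add(W, -121), Add(Add(44, -10), Function('K')(-4))) = Mul(Add(-67, -121), Add(Add(44, -10), Pow(Add(5, -4), 2))) = Mul(-188, Add(34, Pow(1, 2))) = Mul(-188, Add(34, 1)) = Mul(-188, 35) = -6580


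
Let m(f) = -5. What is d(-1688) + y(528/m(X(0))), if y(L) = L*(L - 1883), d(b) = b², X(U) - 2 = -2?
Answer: 76483504/25 ≈ 3.0593e+6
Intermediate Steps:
X(U) = 0 (X(U) = 2 - 2 = 0)
y(L) = L*(-1883 + L)
d(-1688) + y(528/m(X(0))) = (-1688)² + (528/(-5))*(-1883 + 528/(-5)) = 2849344 + (528*(-⅕))*(-1883 + 528*(-⅕)) = 2849344 - 528*(-1883 - 528/5)/5 = 2849344 - 528/5*(-9943/5) = 2849344 + 5249904/25 = 76483504/25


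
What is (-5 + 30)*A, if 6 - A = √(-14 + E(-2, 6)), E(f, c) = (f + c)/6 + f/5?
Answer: 150 - 5*I*√3090/3 ≈ 150.0 - 92.646*I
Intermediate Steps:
E(f, c) = c/6 + 11*f/30 (E(f, c) = (c + f)*(⅙) + f*(⅕) = (c/6 + f/6) + f/5 = c/6 + 11*f/30)
A = 6 - I*√3090/15 (A = 6 - √(-14 + ((⅙)*6 + (11/30)*(-2))) = 6 - √(-14 + (1 - 11/15)) = 6 - √(-14 + 4/15) = 6 - √(-206/15) = 6 - I*√3090/15 ≈ 6.0 - 3.7059*I)
(-5 + 30)*A = (-5 + 30)*(6 - I*√3090/15) = 25*(6 - I*√3090/15) = 150 - 5*I*√3090/3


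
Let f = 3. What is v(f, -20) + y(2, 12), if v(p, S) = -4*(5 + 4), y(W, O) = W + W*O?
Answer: -10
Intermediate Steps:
y(W, O) = W + O*W
v(p, S) = -36 (v(p, S) = -4*9 = -36)
v(f, -20) + y(2, 12) = -36 + 2*(1 + 12) = -36 + 2*13 = -36 + 26 = -10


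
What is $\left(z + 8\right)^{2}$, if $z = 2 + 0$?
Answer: $100$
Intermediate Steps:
$z = 2$
$\left(z + 8\right)^{2} = \left(2 + 8\right)^{2} = 10^{2} = 100$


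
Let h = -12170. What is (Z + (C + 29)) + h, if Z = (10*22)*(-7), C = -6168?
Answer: -19849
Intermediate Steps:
Z = -1540 (Z = 220*(-7) = -1540)
(Z + (C + 29)) + h = (-1540 + (-6168 + 29)) - 12170 = (-1540 - 6139) - 12170 = -7679 - 12170 = -19849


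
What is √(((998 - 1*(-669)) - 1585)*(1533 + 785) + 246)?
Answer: √190322 ≈ 436.26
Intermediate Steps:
√(((998 - 1*(-669)) - 1585)*(1533 + 785) + 246) = √(((998 + 669) - 1585)*2318 + 246) = √((1667 - 1585)*2318 + 246) = √(82*2318 + 246) = √(190076 + 246) = √190322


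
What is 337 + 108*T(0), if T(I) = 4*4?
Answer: 2065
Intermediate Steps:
T(I) = 16
337 + 108*T(0) = 337 + 108*16 = 337 + 1728 = 2065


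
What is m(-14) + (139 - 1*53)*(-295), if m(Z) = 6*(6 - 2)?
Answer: -25346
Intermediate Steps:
m(Z) = 24 (m(Z) = 6*4 = 24)
m(-14) + (139 - 1*53)*(-295) = 24 + (139 - 1*53)*(-295) = 24 + (139 - 53)*(-295) = 24 + 86*(-295) = 24 - 25370 = -25346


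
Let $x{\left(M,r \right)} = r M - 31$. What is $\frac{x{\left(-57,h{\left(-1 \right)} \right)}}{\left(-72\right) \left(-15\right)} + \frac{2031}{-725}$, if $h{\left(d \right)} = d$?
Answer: $- \frac{217463}{78300} \approx -2.7773$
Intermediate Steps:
$x{\left(M,r \right)} = -31 + M r$ ($x{\left(M,r \right)} = M r - 31 = -31 + M r$)
$\frac{x{\left(-57,h{\left(-1 \right)} \right)}}{\left(-72\right) \left(-15\right)} + \frac{2031}{-725} = \frac{-31 - -57}{\left(-72\right) \left(-15\right)} + \frac{2031}{-725} = \frac{-31 + 57}{1080} + 2031 \left(- \frac{1}{725}\right) = 26 \cdot \frac{1}{1080} - \frac{2031}{725} = \frac{13}{540} - \frac{2031}{725} = - \frac{217463}{78300}$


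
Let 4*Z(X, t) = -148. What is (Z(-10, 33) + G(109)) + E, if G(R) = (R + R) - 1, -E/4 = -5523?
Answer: 22272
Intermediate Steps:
E = 22092 (E = -4*(-5523) = 22092)
Z(X, t) = -37 (Z(X, t) = (¼)*(-148) = -37)
G(R) = -1 + 2*R (G(R) = 2*R - 1 = -1 + 2*R)
(Z(-10, 33) + G(109)) + E = (-37 + (-1 + 2*109)) + 22092 = (-37 + (-1 + 218)) + 22092 = (-37 + 217) + 22092 = 180 + 22092 = 22272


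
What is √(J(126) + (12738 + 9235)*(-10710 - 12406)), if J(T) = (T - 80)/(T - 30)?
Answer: I*√73141612923/12 ≈ 22537.0*I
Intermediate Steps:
J(T) = (-80 + T)/(-30 + T)
√(J(126) + (12738 + 9235)*(-10710 - 12406)) = √((-80 + 126)/(-30 + 126) + (12738 + 9235)*(-10710 - 12406)) = √(46/96 + 21973*(-23116)) = √((1/96)*46 - 507927868) = √(23/48 - 507927868) = √(-24380537641/48) = I*√73141612923/12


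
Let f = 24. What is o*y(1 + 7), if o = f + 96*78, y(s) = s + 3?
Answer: 82632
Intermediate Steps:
y(s) = 3 + s
o = 7512 (o = 24 + 96*78 = 24 + 7488 = 7512)
o*y(1 + 7) = 7512*(3 + (1 + 7)) = 7512*(3 + 8) = 7512*11 = 82632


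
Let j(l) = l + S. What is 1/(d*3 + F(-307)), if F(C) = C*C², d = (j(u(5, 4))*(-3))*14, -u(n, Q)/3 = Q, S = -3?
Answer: -1/28932553 ≈ -3.4563e-8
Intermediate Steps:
u(n, Q) = -3*Q
j(l) = -3 + l (j(l) = l - 3 = -3 + l)
d = 630 (d = ((-3 - 3*4)*(-3))*14 = ((-3 - 12)*(-3))*14 = -15*(-3)*14 = 45*14 = 630)
F(C) = C³
1/(d*3 + F(-307)) = 1/(630*3 + (-307)³) = 1/(1890 - 28934443) = 1/(-28932553) = -1/28932553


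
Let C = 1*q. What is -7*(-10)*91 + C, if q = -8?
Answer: 6362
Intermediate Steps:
C = -8 (C = 1*(-8) = -8)
-7*(-10)*91 + C = -7*(-10)*91 - 8 = 70*91 - 8 = 6370 - 8 = 6362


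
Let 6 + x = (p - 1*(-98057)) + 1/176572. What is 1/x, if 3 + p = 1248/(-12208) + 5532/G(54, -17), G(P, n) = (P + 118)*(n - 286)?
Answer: 585108225548/57368569379407729 ≈ 1.0199e-5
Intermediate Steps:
G(P, n) = (-286 + n)*(118 + P) (G(P, n) = (118 + P)*(-286 + n) = (-286 + n)*(118 + P))
p = -10631624/3313709 (p = -3 + (1248/(-12208) + 5532/(-33748 - 286*54 + 118*(-17) + 54*(-17))) = -3 + (1248*(-1/12208) + 5532/(-33748 - 15444 - 2006 - 918)) = -3 + (-78/763 + 5532/(-52116)) = -3 + (-78/763 + 5532*(-1/52116)) = -3 + (-78/763 - 461/4343) = -3 - 690497/3313709 = -10631624/3313709 ≈ -3.2084)
x = 57368569379407729/585108225548 (x = -6 + ((-10631624/3313709 - 1*(-98057)) + 1/176572) = -6 + ((-10631624/3313709 + 98057) + 1/176572) = -6 + (324921731789/3313709 + 1/176572) = -6 + 57372080028761017/585108225548 = 57368569379407729/585108225548 ≈ 98048.)
1/x = 1/(57368569379407729/585108225548) = 585108225548/57368569379407729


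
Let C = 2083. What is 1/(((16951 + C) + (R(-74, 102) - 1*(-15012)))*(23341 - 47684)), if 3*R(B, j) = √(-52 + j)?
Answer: -153207/126975169253471 + 15*√2/253950338506942 ≈ -1.2065e-9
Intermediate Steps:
R(B, j) = √(-52 + j)/3
1/(((16951 + C) + (R(-74, 102) - 1*(-15012)))*(23341 - 47684)) = 1/(((16951 + 2083) + (√(-52 + 102)/3 - 1*(-15012)))*(23341 - 47684)) = 1/((19034 + (√50/3 + 15012))*(-24343)) = 1/((19034 + ((5*√2)/3 + 15012))*(-24343)) = 1/((19034 + (5*√2/3 + 15012))*(-24343)) = 1/((19034 + (15012 + 5*√2/3))*(-24343)) = 1/((34046 + 5*√2/3)*(-24343)) = 1/(-828781778 - 121715*√2/3)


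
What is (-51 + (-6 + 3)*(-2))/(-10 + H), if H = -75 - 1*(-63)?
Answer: 45/22 ≈ 2.0455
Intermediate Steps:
H = -12 (H = -75 + 63 = -12)
(-51 + (-6 + 3)*(-2))/(-10 + H) = (-51 + (-6 + 3)*(-2))/(-10 - 12) = (-51 - 3*(-2))/(-22) = (-51 + 6)*(-1/22) = -45*(-1/22) = 45/22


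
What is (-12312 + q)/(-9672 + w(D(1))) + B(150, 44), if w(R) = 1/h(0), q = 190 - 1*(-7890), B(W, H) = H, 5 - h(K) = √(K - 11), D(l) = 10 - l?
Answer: 149648644804/3367616305 + 4232*I*√11/3367616305 ≈ 44.438 + 4.1679e-6*I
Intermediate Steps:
h(K) = 5 - √(-11 + K) (h(K) = 5 - √(K - 11) = 5 - √(-11 + K))
q = 8080 (q = 190 + 7890 = 8080)
w(R) = 1/(5 - I*√11) (w(R) = 1/(5 - √(-11 + 0)) = 1/(5 - √(-11)) = 1/(5 - I*√11))
(-12312 + q)/(-9672 + w(D(1))) + B(150, 44) = (-12312 + 8080)/(-9672 + (5/36 + I*√11/36)) + 44 = -4232/(-348187/36 + I*√11/36) + 44 = 44 - 4232/(-348187/36 + I*√11/36)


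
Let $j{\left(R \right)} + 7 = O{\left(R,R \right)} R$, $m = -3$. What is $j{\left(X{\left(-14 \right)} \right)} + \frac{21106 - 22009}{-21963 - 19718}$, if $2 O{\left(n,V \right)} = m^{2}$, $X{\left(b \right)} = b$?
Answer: $- \frac{2916767}{41681} \approx -69.978$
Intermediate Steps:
$O{\left(n,V \right)} = \frac{9}{2}$ ($O{\left(n,V \right)} = \frac{\left(-3\right)^{2}}{2} = \frac{1}{2} \cdot 9 = \frac{9}{2}$)
$j{\left(R \right)} = -7 + \frac{9 R}{2}$
$j{\left(X{\left(-14 \right)} \right)} + \frac{21106 - 22009}{-21963 - 19718} = \left(-7 + \frac{9}{2} \left(-14\right)\right) + \frac{21106 - 22009}{-21963 - 19718} = \left(-7 - 63\right) - \frac{903}{-41681} = -70 - - \frac{903}{41681} = -70 + \frac{903}{41681} = - \frac{2916767}{41681}$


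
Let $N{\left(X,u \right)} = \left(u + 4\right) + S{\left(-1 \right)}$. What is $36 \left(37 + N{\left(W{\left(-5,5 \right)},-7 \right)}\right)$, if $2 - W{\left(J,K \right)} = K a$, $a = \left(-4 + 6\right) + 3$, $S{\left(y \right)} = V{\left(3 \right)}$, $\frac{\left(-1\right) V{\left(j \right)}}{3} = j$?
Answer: $900$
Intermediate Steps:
$V{\left(j \right)} = - 3 j$
$S{\left(y \right)} = -9$ ($S{\left(y \right)} = \left(-3\right) 3 = -9$)
$a = 5$ ($a = 2 + 3 = 5$)
$W{\left(J,K \right)} = 2 - 5 K$ ($W{\left(J,K \right)} = 2 - K 5 = 2 - 5 K$)
$N{\left(X,u \right)} = -5 + u$ ($N{\left(X,u \right)} = \left(u + 4\right) - 9 = \left(4 + u\right) - 9 = -5 + u$)
$36 \left(37 + N{\left(W{\left(-5,5 \right)},-7 \right)}\right) = 36 \left(37 - 12\right) = 36 \cdot 25 = 900$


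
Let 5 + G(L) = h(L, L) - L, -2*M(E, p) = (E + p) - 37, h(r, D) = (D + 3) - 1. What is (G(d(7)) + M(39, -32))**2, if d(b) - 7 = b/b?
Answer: 144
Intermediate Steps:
h(r, D) = 2 + D (h(r, D) = (3 + D) - 1 = 2 + D)
M(E, p) = 37/2 - E/2 - p/2 (M(E, p) = -((E + p) - 37)/2 = -(-37 + E + p)/2 = 37/2 - E/2 - p/2)
d(b) = 8 (d(b) = 7 + b/b = 7 + 1 = 8)
G(L) = -3 (G(L) = -5 + ((2 + L) - L) = -5 + 2 = -3)
(G(d(7)) + M(39, -32))**2 = (-3 + (37/2 - 1/2*39 - 1/2*(-32)))**2 = (-3 + (37/2 - 39/2 + 16))**2 = (-3 + 15)**2 = 12**2 = 144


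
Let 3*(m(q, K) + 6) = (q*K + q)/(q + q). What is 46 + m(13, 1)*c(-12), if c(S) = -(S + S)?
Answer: -90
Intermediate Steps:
m(q, K) = -6 + (q + K*q)/(6*q) (m(q, K) = -6 + ((q*K + q)/(q + q))/3 = -6 + ((K*q + q)/((2*q)))/3 = -6 + ((q + K*q)*(1/(2*q)))/3 = -6 + ((q + K*q)/(2*q))/3 = -6 + (q + K*q)/(6*q))
c(S) = -2*S
46 + m(13, 1)*c(-12) = 46 + (-35/6 + (1/6)*1)*(-2*(-12)) = 46 + (-35/6 + 1/6)*24 = 46 - 17/3*24 = 46 - 136 = -90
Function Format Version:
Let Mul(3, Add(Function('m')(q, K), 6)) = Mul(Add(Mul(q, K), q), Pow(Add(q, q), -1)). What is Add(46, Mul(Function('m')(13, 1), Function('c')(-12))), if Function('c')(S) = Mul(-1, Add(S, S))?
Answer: -90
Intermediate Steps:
Function('m')(q, K) = Add(-6, Mul(Rational(1, 6), Pow(q, -1), Add(q, Mul(K, q)))) (Function('m')(q, K) = Add(-6, Mul(Rational(1, 3), Mul(Add(Mul(q, K), q), Pow(Add(q, q), -1)))) = Add(-6, Mul(Rational(1, 3), Mul(Add(Mul(K, q), q), Pow(Mul(2, q), -1)))) = Add(-6, Mul(Rational(1, 3), Mul(Add(q, Mul(K, q)), Mul(Rational(1, 2), Pow(q, -1))))) = Add(-6, Mul(Rational(1, 3), Mul(Rational(1, 2), Pow(q, -1), Add(q, Mul(K, q))))) = Add(-6, Mul(Rational(1, 6), Pow(q, -1), Add(q, Mul(K, q)))))
Function('c')(S) = Mul(-2, S) (Function('c')(S) = Mul(-1, Mul(2, S)) = Mul(-2, S))
Add(46, Mul(Function('m')(13, 1), Function('c')(-12))) = Add(46, Mul(Add(Rational(-35, 6), Mul(Rational(1, 6), 1)), Mul(-2, -12))) = Add(46, Mul(Add(Rational(-35, 6), Rational(1, 6)), 24)) = Add(46, Mul(Rational(-17, 3), 24)) = Add(46, -136) = -90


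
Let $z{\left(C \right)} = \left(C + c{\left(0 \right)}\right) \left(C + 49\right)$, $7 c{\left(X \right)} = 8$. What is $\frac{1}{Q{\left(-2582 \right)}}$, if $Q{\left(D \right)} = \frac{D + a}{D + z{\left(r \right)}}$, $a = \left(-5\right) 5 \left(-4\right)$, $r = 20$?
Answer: $\frac{3931}{8687} \approx 0.45252$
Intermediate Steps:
$c{\left(X \right)} = \frac{8}{7}$ ($c{\left(X \right)} = \frac{1}{7} \cdot 8 = \frac{8}{7}$)
$z{\left(C \right)} = \left(49 + C\right) \left(\frac{8}{7} + C\right)$ ($z{\left(C \right)} = \left(C + \frac{8}{7}\right) \left(C + 49\right) = \left(\frac{8}{7} + C\right) \left(49 + C\right) = \left(49 + C\right) \left(\frac{8}{7} + C\right)$)
$a = 100$ ($a = \left(-25\right) \left(-4\right) = 100$)
$Q{\left(D \right)} = \frac{100 + D}{\frac{10212}{7} + D}$ ($Q{\left(D \right)} = \frac{D + 100}{D + \left(56 + 20^{2} + \frac{351}{7} \cdot 20\right)} = \frac{100 + D}{D + \left(56 + 400 + \frac{7020}{7}\right)} = \frac{100 + D}{D + \frac{10212}{7}} = \frac{100 + D}{\frac{10212}{7} + D}$)
$\frac{1}{Q{\left(-2582 \right)}} = \frac{1}{7 \frac{1}{10212 + 7 \left(-2582\right)} \left(100 - 2582\right)} = \frac{1}{7 \frac{1}{10212 - 18074} \left(-2482\right)} = \frac{1}{7 \frac{1}{-7862} \left(-2482\right)} = \frac{1}{7 \left(- \frac{1}{7862}\right) \left(-2482\right)} = \frac{1}{\frac{8687}{3931}} = \frac{3931}{8687}$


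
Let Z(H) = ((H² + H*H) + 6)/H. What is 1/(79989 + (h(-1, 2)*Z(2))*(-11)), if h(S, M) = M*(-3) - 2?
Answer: 1/80605 ≈ 1.2406e-5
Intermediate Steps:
h(S, M) = -2 - 3*M (h(S, M) = -3*M - 2 = -2 - 3*M)
Z(H) = (6 + 2*H²)/H (Z(H) = ((H² + H²) + 6)/H = (2*H² + 6)/H = (6 + 2*H²)/H)
1/(79989 + (h(-1, 2)*Z(2))*(-11)) = 1/(79989 + ((-2 - 3*2)*(2*2 + 6/2))*(-11)) = 1/(79989 + ((-2 - 6)*(4 + 6*(½)))*(-11)) = 1/(79989 - 8*(4 + 3)*(-11)) = 1/(79989 - 8*7*(-11)) = 1/(79989 - 56*(-11)) = 1/(79989 + 616) = 1/80605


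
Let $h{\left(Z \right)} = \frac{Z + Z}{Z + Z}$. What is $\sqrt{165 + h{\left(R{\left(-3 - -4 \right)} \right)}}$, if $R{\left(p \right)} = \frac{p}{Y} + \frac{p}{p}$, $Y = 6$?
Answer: $\sqrt{166} \approx 12.884$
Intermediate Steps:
$R{\left(p \right)} = 1 + \frac{p}{6}$ ($R{\left(p \right)} = \frac{p}{6} + \frac{p}{p} = p \frac{1}{6} + 1 = \frac{p}{6} + 1 = 1 + \frac{p}{6}$)
$h{\left(Z \right)} = 1$ ($h{\left(Z \right)} = \frac{2 Z}{2 Z} = 2 Z \frac{1}{2 Z} = 1$)
$\sqrt{165 + h{\left(R{\left(-3 - -4 \right)} \right)}} = \sqrt{165 + 1} = \sqrt{166}$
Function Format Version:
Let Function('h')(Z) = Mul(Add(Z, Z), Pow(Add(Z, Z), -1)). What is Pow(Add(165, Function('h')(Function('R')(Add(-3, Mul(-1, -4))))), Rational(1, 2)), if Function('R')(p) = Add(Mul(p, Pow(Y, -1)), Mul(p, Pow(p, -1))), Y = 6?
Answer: Pow(166, Rational(1, 2)) ≈ 12.884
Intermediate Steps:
Function('R')(p) = Add(1, Mul(Rational(1, 6), p)) (Function('R')(p) = Add(Mul(p, Pow(6, -1)), Mul(p, Pow(p, -1))) = Add(Mul(p, Rational(1, 6)), 1) = Add(Mul(Rational(1, 6), p), 1) = Add(1, Mul(Rational(1, 6), p)))
Function('h')(Z) = 1 (Function('h')(Z) = Mul(Mul(2, Z), Pow(Mul(2, Z), -1)) = Mul(Mul(2, Z), Mul(Rational(1, 2), Pow(Z, -1))) = 1)
Pow(Add(165, Function('h')(Function('R')(Add(-3, Mul(-1, -4))))), Rational(1, 2)) = Pow(Add(165, 1), Rational(1, 2)) = Pow(166, Rational(1, 2))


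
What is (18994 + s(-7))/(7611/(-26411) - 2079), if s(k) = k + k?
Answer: -25064039/2745804 ≈ -9.1281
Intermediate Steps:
s(k) = 2*k
(18994 + s(-7))/(7611/(-26411) - 2079) = (18994 + 2*(-7))/(7611/(-26411) - 2079) = (18994 - 14)/(7611*(-1/26411) - 2079) = 18980/(-7611/26411 - 2079) = 18980/(-54916080/26411) = 18980*(-26411/54916080) = -25064039/2745804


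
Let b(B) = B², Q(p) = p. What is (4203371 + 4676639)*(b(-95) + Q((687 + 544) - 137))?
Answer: 89856821190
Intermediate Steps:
(4203371 + 4676639)*(b(-95) + Q((687 + 544) - 137)) = (4203371 + 4676639)*((-95)² + ((687 + 544) - 137)) = 8880010*(9025 + (1231 - 137)) = 8880010*(9025 + 1094) = 8880010*10119 = 89856821190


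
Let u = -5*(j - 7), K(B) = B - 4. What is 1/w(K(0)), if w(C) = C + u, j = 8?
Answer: -⅑ ≈ -0.11111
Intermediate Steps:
K(B) = -4 + B
u = -5 (u = -5*(8 - 7) = -5*1 = -5)
w(C) = -5 + C (w(C) = C - 5 = -5 + C)
1/w(K(0)) = 1/(-5 + (-4 + 0)) = 1/(-5 - 4) = 1/(-9) = -⅑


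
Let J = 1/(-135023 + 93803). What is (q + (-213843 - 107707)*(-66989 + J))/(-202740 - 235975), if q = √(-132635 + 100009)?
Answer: -17757834002411/361676646 - I*√32626/438715 ≈ -49099.0 - 0.00041172*I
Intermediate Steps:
J = -1/41220 (J = 1/(-41220) = -1/41220 ≈ -2.4260e-5)
q = I*√32626 (q = √(-32626) = I*√32626 ≈ 180.63*I)
(q + (-213843 - 107707)*(-66989 + J))/(-202740 - 235975) = (I*√32626 + (-213843 - 107707)*(-66989 - 1/41220))/(-202740 - 235975) = (I*√32626 - 321550*(-2761286581/41220))/(-438715) = (I*√32626 + 88789170012055/4122)*(-1/438715) = (88789170012055/4122 + I*√32626)*(-1/438715) = -17757834002411/361676646 - I*√32626/438715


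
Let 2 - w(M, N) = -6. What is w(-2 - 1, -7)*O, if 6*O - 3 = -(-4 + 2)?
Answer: 20/3 ≈ 6.6667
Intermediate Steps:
w(M, N) = 8 (w(M, N) = 2 - 1*(-6) = 2 + 6 = 8)
O = ⅚ (O = ½ + (-(-4 + 2))/6 = ½ + (-1*(-2))/6 = ½ + (⅙)*2 = ½ + ⅓ = ⅚ ≈ 0.83333)
w(-2 - 1, -7)*O = 8*(⅚) = 20/3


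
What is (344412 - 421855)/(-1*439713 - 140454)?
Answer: 77443/580167 ≈ 0.13348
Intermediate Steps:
(344412 - 421855)/(-1*439713 - 140454) = -77443/(-439713 - 140454) = -77443/(-580167) = -77443*(-1/580167) = 77443/580167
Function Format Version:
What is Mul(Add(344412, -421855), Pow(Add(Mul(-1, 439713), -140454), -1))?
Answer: Rational(77443, 580167) ≈ 0.13348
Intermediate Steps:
Mul(Add(344412, -421855), Pow(Add(Mul(-1, 439713), -140454), -1)) = Mul(-77443, Pow(Add(-439713, -140454), -1)) = Mul(-77443, Pow(-580167, -1)) = Mul(-77443, Rational(-1, 580167)) = Rational(77443, 580167)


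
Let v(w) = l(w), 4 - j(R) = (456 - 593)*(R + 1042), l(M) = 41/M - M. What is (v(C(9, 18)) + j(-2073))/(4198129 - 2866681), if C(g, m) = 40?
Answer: -5651279/53257920 ≈ -0.10611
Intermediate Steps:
l(M) = -M + 41/M
j(R) = 142758 + 137*R (j(R) = 4 - (456 - 593)*(R + 1042) = 4 - (-137)*(1042 + R) = 4 - (-142754 - 137*R) = 4 + (142754 + 137*R) = 142758 + 137*R)
v(w) = -w + 41/w
(v(C(9, 18)) + j(-2073))/(4198129 - 2866681) = ((-1*40 + 41/40) + (142758 + 137*(-2073)))/(4198129 - 2866681) = ((-40 + 41*(1/40)) + (142758 - 284001))/1331448 = ((-40 + 41/40) - 141243)*(1/1331448) = (-1559/40 - 141243)*(1/1331448) = -5651279/40*1/1331448 = -5651279/53257920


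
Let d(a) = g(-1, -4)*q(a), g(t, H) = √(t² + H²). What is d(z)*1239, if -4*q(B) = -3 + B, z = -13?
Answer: 4956*√17 ≈ 20434.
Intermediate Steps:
q(B) = ¾ - B/4 (q(B) = -(-3 + B)/4 = ¾ - B/4)
g(t, H) = √(H² + t²)
d(a) = √17*(¾ - a/4) (d(a) = √((-4)² + (-1)²)*(¾ - a/4) = √(16 + 1)*(¾ - a/4) = √17*(¾ - a/4))
d(z)*1239 = (√17*(3 - 1*(-13))/4)*1239 = (√17*(3 + 13)/4)*1239 = ((¼)*√17*16)*1239 = (4*√17)*1239 = 4956*√17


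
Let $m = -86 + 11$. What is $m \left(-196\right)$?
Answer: $14700$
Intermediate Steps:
$m = -75$
$m \left(-196\right) = \left(-75\right) \left(-196\right) = 14700$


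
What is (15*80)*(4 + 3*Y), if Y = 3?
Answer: 15600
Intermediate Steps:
(15*80)*(4 + 3*Y) = (15*80)*(4 + 3*3) = 1200*(4 + 9) = 1200*13 = 15600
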